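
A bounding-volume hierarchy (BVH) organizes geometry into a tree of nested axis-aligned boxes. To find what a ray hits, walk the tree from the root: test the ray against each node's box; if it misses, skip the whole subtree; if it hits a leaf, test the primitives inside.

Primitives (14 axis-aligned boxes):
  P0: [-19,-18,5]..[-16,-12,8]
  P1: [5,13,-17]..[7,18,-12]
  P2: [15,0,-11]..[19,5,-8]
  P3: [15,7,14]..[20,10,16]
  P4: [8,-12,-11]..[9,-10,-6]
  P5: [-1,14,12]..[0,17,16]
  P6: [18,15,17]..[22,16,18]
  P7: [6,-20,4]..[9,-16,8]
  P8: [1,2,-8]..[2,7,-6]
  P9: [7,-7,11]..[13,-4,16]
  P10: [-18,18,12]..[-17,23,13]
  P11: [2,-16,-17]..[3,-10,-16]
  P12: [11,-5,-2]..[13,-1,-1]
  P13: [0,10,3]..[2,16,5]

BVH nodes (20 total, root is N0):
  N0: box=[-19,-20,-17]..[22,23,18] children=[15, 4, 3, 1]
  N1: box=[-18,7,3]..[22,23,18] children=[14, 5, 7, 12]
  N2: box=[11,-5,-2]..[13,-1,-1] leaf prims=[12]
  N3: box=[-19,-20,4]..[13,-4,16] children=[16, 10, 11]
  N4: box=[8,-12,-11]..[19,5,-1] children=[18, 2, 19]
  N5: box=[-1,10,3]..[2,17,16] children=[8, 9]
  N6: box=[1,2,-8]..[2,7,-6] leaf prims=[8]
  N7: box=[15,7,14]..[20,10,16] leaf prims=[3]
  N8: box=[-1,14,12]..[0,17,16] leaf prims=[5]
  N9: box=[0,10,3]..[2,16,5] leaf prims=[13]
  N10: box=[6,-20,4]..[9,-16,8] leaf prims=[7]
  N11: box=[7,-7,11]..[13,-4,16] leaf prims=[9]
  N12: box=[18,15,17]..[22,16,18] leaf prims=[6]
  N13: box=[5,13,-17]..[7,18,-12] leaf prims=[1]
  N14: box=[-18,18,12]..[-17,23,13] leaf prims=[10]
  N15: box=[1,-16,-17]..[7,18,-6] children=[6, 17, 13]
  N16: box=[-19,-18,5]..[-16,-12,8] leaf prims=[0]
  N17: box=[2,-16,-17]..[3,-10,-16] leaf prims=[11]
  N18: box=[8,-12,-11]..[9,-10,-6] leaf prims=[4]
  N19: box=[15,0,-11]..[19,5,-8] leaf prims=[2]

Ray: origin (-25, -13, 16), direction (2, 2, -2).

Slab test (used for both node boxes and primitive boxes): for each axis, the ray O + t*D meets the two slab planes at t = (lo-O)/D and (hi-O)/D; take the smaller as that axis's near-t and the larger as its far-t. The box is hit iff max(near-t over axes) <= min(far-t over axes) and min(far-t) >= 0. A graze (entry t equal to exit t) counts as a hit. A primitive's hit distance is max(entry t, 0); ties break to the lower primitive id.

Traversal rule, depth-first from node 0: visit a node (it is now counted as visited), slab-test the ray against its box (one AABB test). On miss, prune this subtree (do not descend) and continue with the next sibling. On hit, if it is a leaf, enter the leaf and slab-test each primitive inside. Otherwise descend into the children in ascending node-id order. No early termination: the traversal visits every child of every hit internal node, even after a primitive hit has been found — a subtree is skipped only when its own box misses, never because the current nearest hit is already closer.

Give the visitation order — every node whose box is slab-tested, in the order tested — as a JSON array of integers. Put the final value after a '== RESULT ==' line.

Trace the traversal:
N0 x:[3,47/2] y:[-7/2,18] z:[-1,33/2] -> hit [3,33/2], descend [1, 3, 4, 15]
  N1 x:[7/2,47/2] y:[10,18] z:[-1,13/2] -> miss, prune
  N3 x:[3,19] y:[-7/2,9/2] z:[0,6] -> hit [3,9/2], descend [10, 11, 16]
    N10 x:[31/2,17] y:[-7/2,-3/2] z:[4,6] -> miss, prune
    N11 x:[16,19] y:[3,9/2] z:[0,5/2] -> miss, prune
    N16 x:[3,9/2] y:[-5/2,1/2] z:[4,11/2] -> miss, prune
  N4 x:[33/2,22] y:[1/2,9] z:[17/2,27/2] -> miss, prune
  N15 x:[13,16] y:[-3/2,31/2] z:[11,33/2] -> hit [13,31/2], descend [6, 13, 17]
    N6 x:[13,27/2] y:[15/2,10] z:[11,12] -> miss, prune
    N13 x:[15,16] y:[13,31/2] z:[14,33/2] -> hit [15,31/2] leaf, test {P1@t=15}
    N17 x:[27/2,14] y:[-3/2,3/2] z:[16,33/2] -> miss, prune

Visited [0, 1, 3, 10, 11, 16, 4, 15, 6, 13, 17]. Tests: 11 box, 1 leaf. Nearest: P1.

== RESULT ==
[0, 1, 3, 10, 11, 16, 4, 15, 6, 13, 17]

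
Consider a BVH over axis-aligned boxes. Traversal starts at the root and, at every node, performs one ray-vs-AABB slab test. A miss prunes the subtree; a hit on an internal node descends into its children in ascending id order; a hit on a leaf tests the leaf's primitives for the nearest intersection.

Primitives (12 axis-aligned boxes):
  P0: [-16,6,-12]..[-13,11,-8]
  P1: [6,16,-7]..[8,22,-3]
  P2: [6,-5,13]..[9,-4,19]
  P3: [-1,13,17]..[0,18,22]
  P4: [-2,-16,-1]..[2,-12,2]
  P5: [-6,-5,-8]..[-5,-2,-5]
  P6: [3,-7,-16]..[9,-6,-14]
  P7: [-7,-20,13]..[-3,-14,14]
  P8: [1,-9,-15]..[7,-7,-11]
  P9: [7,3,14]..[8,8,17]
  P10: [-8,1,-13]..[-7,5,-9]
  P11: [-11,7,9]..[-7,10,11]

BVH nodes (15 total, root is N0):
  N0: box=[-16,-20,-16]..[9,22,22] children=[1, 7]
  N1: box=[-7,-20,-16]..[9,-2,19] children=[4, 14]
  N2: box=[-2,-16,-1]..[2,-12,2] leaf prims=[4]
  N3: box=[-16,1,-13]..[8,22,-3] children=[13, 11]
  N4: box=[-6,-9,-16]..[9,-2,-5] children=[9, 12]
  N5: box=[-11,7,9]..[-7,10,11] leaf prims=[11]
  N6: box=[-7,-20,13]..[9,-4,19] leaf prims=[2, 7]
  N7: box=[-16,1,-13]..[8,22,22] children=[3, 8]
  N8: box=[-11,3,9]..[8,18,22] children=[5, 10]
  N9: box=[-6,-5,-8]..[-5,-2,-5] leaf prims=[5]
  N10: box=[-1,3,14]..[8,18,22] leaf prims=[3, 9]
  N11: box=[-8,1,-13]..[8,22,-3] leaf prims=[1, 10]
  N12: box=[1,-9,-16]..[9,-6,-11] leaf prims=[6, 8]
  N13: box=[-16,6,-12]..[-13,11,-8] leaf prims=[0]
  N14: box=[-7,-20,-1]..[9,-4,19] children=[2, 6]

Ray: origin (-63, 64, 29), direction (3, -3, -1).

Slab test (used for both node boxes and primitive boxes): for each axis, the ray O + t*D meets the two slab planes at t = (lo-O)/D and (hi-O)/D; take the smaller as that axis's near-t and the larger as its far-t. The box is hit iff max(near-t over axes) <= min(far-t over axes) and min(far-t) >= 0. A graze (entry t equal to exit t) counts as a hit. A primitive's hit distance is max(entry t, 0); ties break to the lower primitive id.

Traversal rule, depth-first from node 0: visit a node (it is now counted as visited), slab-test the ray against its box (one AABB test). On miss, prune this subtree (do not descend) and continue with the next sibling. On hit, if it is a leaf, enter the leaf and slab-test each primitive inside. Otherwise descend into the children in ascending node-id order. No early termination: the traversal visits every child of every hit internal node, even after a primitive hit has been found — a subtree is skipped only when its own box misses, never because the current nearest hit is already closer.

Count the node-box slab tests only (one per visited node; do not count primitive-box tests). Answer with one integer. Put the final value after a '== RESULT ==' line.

Trace the traversal:
N0 x:[47/3,24] y:[14,28] z:[7,45] -> hit [47/3,24], descend [1, 7]
  N1 x:[56/3,24] y:[22,28] z:[10,45] -> hit [22,24], descend [4, 14]
    N4 x:[19,24] y:[22,73/3] z:[34,45] -> miss, prune
    N14 x:[56/3,24] y:[68/3,28] z:[10,30] -> hit [68/3,24], descend [2, 6]
      N2 x:[61/3,65/3] y:[76/3,80/3] z:[27,30] -> miss, prune
      N6 x:[56/3,24] y:[68/3,28] z:[10,16] -> miss, prune
  N7 x:[47/3,71/3] y:[14,21] z:[7,42] -> hit [47/3,21], descend [3, 8]
    N3 x:[47/3,71/3] y:[14,21] z:[32,42] -> miss, prune
    N8 x:[52/3,71/3] y:[46/3,61/3] z:[7,20] -> hit [52/3,20], descend [5, 10]
      N5 x:[52/3,56/3] y:[18,19] z:[18,20] -> hit [18,56/3] leaf, test {P11@t=18}
      N10 x:[62/3,71/3] y:[46/3,61/3] z:[7,15] -> miss, prune

order=[0, 1, 4, 14, 2, 6, 7, 3, 8, 5, 10]  |boxes|=11  |leaves|=1  hit=P11

== RESULT ==
11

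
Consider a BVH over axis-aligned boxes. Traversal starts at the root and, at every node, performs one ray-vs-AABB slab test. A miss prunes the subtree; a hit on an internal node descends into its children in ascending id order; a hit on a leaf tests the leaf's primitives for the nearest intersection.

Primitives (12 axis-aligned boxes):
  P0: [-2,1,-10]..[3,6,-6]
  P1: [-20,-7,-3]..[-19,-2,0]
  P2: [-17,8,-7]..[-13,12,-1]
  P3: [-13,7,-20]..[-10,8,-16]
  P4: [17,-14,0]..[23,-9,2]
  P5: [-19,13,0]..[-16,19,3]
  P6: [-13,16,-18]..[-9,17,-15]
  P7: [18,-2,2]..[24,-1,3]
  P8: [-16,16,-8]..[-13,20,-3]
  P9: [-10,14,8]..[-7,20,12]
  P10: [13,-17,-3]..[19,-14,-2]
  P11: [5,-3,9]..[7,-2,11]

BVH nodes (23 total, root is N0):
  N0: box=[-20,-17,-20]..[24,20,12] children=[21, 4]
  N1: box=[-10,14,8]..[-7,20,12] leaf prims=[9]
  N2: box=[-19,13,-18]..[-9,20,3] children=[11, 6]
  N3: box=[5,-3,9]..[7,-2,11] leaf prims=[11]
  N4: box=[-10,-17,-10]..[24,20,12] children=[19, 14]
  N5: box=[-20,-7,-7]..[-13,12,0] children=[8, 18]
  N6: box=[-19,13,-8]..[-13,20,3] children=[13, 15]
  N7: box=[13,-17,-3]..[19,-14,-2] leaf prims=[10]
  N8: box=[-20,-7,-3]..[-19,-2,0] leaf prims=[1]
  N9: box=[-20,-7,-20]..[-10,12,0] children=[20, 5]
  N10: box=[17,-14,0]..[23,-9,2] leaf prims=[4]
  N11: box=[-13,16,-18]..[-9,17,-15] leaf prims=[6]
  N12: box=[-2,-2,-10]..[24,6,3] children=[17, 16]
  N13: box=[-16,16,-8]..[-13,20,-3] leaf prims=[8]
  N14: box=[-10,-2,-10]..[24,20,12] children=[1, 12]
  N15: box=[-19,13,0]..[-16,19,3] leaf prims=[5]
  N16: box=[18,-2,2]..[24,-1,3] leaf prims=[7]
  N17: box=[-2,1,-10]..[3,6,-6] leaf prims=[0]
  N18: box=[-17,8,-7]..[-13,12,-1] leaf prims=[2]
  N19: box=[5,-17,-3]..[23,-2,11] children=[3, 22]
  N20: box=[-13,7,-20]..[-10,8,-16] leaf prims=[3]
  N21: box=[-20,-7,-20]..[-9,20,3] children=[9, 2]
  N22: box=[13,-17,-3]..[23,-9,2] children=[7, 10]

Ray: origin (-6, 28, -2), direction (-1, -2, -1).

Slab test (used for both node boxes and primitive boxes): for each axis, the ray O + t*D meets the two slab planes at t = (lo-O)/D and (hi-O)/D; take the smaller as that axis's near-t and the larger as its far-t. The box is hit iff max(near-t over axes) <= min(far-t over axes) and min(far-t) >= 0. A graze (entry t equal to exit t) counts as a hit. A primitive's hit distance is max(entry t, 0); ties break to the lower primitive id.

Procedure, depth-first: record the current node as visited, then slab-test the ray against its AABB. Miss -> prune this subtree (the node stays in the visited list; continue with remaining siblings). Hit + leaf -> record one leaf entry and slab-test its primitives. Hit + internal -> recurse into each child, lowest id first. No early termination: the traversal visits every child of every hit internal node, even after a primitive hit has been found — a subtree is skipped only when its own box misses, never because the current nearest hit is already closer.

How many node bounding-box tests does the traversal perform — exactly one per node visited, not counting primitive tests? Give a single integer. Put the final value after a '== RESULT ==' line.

Walk:
N0 x:[-30,14] y:[4,45/2] z:[-14,18] -> hit [4,14], descend [4, 21]
  N4 x:[-30,4] y:[4,45/2] z:[-14,8] -> hit [4,4], descend [14, 19]
    N14 x:[-30,4] y:[4,15] z:[-14,8] -> hit [4,4], descend [1, 12]
      N1 x:[1,4] y:[4,7] z:[-14,-10] -> miss, prune
      N12 x:[-30,-4] y:[11,15] z:[-5,8] -> miss, prune
    N19 x:[-29,-11] y:[15,45/2] z:[-13,1] -> miss, prune
  N21 x:[3,14] y:[4,35/2] z:[-5,18] -> hit [4,14], descend [2, 9]
    N2 x:[3,13] y:[4,15/2] z:[-5,16] -> hit [4,15/2], descend [6, 11]
      N6 x:[7,13] y:[4,15/2] z:[-5,6] -> miss, prune
      N11 x:[3,7] y:[11/2,6] z:[13,16] -> miss, prune
    N9 x:[4,14] y:[8,35/2] z:[-2,18] -> hit [8,14], descend [5, 20]
      N5 x:[7,14] y:[8,35/2] z:[-2,5] -> miss, prune
      N20 x:[4,7] y:[10,21/2] z:[14,18] -> miss, prune

Visited [0, 4, 14, 1, 12, 19, 21, 2, 6, 11, 9, 5, 20]. Tests: 13 box, 0 leaf. Nearest: miss.

== RESULT ==
13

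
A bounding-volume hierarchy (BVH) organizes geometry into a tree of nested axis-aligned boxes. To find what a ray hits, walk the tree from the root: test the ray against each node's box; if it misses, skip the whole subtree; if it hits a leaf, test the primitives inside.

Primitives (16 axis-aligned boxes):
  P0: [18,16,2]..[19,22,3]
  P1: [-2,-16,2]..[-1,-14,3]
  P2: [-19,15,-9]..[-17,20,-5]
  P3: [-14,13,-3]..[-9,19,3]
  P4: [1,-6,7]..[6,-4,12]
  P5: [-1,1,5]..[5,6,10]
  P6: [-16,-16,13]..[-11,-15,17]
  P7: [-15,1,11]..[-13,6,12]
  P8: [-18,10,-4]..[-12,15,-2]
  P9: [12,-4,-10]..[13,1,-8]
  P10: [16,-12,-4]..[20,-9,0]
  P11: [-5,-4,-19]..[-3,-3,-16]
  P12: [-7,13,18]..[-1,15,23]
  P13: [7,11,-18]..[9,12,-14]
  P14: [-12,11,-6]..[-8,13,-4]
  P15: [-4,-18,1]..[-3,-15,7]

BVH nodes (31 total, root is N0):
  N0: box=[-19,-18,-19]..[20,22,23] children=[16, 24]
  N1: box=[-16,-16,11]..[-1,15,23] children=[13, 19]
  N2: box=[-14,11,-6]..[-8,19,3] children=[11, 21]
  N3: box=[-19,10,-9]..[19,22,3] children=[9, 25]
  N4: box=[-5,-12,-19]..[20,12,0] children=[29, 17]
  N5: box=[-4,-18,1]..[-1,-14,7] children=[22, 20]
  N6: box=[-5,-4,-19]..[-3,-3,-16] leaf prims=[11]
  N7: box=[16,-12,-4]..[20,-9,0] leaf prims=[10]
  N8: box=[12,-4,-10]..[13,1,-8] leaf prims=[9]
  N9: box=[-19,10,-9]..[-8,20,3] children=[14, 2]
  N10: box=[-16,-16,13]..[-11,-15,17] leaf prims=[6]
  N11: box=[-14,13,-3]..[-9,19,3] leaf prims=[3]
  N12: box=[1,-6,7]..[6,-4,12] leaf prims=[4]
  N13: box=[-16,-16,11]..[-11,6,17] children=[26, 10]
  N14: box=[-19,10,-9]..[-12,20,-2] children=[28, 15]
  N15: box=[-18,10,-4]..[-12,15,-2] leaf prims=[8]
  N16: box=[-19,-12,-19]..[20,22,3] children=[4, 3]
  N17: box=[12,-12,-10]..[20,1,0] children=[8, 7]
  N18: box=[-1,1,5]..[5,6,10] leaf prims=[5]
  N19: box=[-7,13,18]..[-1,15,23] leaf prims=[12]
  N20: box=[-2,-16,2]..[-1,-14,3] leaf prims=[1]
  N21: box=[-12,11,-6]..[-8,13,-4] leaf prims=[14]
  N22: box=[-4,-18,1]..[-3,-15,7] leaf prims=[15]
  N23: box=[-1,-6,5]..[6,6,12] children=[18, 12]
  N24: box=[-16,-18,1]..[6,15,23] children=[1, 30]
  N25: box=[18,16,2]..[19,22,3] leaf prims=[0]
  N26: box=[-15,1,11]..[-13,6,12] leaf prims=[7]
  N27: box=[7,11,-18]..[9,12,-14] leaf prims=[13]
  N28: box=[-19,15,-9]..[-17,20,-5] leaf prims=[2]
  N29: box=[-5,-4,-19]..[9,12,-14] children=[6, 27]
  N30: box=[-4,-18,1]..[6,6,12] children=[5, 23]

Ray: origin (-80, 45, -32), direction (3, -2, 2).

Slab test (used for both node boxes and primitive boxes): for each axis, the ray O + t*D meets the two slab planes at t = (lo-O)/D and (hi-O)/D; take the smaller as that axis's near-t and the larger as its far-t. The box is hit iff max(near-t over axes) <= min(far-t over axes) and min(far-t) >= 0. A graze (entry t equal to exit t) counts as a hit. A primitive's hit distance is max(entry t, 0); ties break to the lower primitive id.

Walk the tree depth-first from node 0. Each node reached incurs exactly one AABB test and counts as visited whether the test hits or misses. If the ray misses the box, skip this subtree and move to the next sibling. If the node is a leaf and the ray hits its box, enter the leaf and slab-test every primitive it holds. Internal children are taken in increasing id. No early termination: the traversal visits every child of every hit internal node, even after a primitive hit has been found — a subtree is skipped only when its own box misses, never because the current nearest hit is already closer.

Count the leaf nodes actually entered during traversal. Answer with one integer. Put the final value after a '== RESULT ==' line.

Trace the traversal:
N0 x:[61/3,100/3] y:[23/2,63/2] z:[13/2,55/2] -> hit [61/3,55/2], descend [16, 24]
  N16 x:[61/3,100/3] y:[23/2,57/2] z:[13/2,35/2] -> miss, prune
  N24 x:[64/3,86/3] y:[15,63/2] z:[33/2,55/2] -> hit [64/3,55/2], descend [1, 30]
    N1 x:[64/3,79/3] y:[15,61/2] z:[43/2,55/2] -> hit [43/2,79/3], descend [13, 19]
      N13 x:[64/3,23] y:[39/2,61/2] z:[43/2,49/2] -> hit [43/2,23], descend [10, 26]
        N10 x:[64/3,23] y:[30,61/2] z:[45/2,49/2] -> miss, prune
        N26 x:[65/3,67/3] y:[39/2,22] z:[43/2,22] -> hit [65/3,22] leaf, test {P7@t=65/3}
      N19 x:[73/3,79/3] y:[15,16] z:[25,55/2] -> miss, prune
    N30 x:[76/3,86/3] y:[39/2,63/2] z:[33/2,22] -> miss, prune

9 AABB tests over nodes [0, 16, 24, 1, 13, 10, 26, 19, 30]; 1 leaf entered; closest P7.

== RESULT ==
1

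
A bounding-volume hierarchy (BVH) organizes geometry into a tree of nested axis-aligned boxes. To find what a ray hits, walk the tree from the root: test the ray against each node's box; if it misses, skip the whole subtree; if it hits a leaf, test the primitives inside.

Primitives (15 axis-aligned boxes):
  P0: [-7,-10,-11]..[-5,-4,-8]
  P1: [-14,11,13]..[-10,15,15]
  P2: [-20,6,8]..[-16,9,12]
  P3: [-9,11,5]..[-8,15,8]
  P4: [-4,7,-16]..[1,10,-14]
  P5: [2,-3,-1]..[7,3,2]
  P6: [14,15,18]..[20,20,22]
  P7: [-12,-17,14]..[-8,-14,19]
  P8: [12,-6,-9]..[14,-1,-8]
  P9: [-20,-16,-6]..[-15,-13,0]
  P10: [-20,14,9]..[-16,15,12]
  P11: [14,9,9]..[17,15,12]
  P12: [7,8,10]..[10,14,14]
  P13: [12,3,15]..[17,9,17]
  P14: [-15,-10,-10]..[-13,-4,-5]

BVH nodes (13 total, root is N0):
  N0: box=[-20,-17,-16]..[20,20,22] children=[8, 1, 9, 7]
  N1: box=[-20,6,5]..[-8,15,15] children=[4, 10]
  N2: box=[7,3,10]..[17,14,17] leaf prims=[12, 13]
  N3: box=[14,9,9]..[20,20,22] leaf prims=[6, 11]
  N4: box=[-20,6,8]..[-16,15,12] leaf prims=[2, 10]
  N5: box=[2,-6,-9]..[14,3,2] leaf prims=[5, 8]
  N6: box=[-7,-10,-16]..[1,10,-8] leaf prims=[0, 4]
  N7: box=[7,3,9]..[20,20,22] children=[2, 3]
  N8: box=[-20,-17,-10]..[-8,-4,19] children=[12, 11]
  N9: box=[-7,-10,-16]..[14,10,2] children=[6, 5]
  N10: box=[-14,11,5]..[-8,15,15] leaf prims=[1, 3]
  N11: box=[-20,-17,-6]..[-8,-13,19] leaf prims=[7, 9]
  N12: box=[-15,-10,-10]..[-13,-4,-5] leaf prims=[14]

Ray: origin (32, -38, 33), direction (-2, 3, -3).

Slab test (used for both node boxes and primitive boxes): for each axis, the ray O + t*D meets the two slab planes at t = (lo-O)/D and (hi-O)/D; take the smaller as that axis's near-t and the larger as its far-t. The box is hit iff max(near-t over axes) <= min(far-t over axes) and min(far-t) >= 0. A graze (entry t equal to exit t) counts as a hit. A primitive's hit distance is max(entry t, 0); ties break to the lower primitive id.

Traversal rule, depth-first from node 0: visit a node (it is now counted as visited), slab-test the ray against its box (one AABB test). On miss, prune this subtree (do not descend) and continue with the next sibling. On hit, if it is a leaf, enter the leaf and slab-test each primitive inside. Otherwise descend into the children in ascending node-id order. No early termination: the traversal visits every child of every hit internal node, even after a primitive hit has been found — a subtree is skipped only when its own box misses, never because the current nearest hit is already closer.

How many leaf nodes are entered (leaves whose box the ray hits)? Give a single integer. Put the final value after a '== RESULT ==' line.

Traverse from the root:
N0 x:[6,26] y:[7,58/3] z:[11/3,49/3] -> hit [7,49/3], descend [1, 7, 8, 9]
  N1 x:[20,26] y:[44/3,53/3] z:[6,28/3] -> miss, prune
  N7 x:[6,25/2] y:[41/3,58/3] z:[11/3,8] -> miss, prune
  N8 x:[20,26] y:[7,34/3] z:[14/3,43/3] -> miss, prune
  N9 x:[9,39/2] y:[28/3,16] z:[31/3,49/3] -> hit [31/3,16], descend [5, 6]
    N5 x:[9,15] y:[32/3,41/3] z:[31/3,14] -> hit [32/3,41/3] leaf, test {P5(miss), P8(miss)}
    N6 x:[31/2,39/2] y:[28/3,16] z:[41/3,49/3] -> hit [31/2,16] leaf, test {P0(miss), P4@t=47/3}

7 AABB tests over nodes [0, 1, 7, 8, 9, 5, 6]; 2 leaves entered; closest P4.

== RESULT ==
2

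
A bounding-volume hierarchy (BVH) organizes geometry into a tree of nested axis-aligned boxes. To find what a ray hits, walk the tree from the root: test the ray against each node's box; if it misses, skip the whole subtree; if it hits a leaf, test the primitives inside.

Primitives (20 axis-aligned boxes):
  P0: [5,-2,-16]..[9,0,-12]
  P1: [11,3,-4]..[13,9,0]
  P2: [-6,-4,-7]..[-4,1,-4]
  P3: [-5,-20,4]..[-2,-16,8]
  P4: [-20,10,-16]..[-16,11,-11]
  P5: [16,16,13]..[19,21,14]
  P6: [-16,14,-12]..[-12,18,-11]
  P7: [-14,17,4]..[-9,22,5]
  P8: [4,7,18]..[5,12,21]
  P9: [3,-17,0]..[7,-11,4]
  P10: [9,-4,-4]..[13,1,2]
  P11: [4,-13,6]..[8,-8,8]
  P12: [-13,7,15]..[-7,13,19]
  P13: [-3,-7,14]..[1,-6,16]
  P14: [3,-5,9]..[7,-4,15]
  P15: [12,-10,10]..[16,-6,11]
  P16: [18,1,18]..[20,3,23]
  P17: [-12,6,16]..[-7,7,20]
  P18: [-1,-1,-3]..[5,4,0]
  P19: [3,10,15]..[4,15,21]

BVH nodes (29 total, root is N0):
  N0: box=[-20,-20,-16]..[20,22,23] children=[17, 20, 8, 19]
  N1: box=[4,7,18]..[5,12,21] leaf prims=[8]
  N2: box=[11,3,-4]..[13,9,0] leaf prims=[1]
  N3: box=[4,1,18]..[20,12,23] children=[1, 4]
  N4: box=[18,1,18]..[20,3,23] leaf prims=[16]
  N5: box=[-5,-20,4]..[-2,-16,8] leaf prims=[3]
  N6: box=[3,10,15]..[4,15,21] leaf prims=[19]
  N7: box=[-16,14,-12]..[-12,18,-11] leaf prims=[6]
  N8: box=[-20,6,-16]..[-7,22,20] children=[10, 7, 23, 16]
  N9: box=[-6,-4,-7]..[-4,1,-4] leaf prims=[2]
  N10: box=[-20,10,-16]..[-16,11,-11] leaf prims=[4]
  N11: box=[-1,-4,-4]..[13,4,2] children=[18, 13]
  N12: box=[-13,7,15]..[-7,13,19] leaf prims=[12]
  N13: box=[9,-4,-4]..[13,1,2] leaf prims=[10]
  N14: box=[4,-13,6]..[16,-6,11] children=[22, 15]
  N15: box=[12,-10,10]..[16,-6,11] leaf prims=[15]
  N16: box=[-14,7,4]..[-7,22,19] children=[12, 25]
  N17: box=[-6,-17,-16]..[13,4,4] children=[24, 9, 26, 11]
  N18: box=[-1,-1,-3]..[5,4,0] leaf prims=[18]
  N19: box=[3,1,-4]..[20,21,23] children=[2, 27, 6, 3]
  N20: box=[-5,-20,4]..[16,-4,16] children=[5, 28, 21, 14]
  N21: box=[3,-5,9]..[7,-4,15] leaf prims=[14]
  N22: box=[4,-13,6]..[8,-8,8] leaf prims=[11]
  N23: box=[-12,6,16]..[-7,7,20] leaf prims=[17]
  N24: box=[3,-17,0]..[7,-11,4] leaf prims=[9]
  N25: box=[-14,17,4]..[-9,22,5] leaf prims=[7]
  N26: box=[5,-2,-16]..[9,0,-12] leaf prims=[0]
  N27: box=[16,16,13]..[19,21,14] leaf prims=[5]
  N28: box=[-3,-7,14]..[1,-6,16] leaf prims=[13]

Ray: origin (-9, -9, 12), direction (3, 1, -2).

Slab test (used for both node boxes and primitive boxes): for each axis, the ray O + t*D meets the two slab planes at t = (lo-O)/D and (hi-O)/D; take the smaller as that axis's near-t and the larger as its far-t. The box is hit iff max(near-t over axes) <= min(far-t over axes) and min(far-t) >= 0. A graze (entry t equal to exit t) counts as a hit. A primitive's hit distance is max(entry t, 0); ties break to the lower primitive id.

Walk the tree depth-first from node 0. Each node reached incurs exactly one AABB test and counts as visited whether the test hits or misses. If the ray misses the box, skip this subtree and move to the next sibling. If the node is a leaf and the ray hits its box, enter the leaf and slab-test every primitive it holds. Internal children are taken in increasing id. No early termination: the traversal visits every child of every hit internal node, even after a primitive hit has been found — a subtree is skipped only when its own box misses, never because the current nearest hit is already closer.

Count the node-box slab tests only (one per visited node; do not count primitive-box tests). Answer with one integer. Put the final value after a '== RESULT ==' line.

Walk:
N0 x:[-11/3,29/3] y:[-11,31] z:[-11/2,14] -> hit [-11/3,29/3], descend [8, 17, 19, 20]
  N8 x:[-11/3,2/3] y:[15,31] z:[-4,14] -> miss, prune
  N17 x:[1,22/3] y:[-8,13] z:[4,14] -> hit [4,22/3], descend [9, 11, 24, 26]
    N9 x:[1,5/3] y:[5,10] z:[8,19/2] -> miss, prune
    N11 x:[8/3,22/3] y:[5,13] z:[5,8] -> hit [5,22/3], descend [13, 18]
      N13 x:[6,22/3] y:[5,10] z:[5,8] -> hit [6,22/3] leaf, test {P10@t=6}
      N18 x:[8/3,14/3] y:[8,13] z:[6,15/2] -> miss, prune
    N24 x:[4,16/3] y:[-8,-2] z:[4,6] -> miss, prune
    N26 x:[14/3,6] y:[7,9] z:[12,14] -> miss, prune
  N19 x:[4,29/3] y:[10,30] z:[-11/2,8] -> miss, prune
  N20 x:[4/3,25/3] y:[-11,5] z:[-2,4] -> hit [4/3,4], descend [5, 14, 21, 28]
    N5 x:[4/3,7/3] y:[-11,-7] z:[2,4] -> miss, prune
    N14 x:[13/3,25/3] y:[-4,3] z:[1/2,3] -> miss, prune
    N21 x:[4,16/3] y:[4,5] z:[-3/2,3/2] -> miss, prune
    N28 x:[2,10/3] y:[2,3] z:[-2,-1] -> miss, prune

15 AABB tests over nodes [0, 8, 17, 9, 11, 13, 18, 24, 26, 19, 20, 5, 14, 21, 28]; 1 leaf entered; closest P10.

== RESULT ==
15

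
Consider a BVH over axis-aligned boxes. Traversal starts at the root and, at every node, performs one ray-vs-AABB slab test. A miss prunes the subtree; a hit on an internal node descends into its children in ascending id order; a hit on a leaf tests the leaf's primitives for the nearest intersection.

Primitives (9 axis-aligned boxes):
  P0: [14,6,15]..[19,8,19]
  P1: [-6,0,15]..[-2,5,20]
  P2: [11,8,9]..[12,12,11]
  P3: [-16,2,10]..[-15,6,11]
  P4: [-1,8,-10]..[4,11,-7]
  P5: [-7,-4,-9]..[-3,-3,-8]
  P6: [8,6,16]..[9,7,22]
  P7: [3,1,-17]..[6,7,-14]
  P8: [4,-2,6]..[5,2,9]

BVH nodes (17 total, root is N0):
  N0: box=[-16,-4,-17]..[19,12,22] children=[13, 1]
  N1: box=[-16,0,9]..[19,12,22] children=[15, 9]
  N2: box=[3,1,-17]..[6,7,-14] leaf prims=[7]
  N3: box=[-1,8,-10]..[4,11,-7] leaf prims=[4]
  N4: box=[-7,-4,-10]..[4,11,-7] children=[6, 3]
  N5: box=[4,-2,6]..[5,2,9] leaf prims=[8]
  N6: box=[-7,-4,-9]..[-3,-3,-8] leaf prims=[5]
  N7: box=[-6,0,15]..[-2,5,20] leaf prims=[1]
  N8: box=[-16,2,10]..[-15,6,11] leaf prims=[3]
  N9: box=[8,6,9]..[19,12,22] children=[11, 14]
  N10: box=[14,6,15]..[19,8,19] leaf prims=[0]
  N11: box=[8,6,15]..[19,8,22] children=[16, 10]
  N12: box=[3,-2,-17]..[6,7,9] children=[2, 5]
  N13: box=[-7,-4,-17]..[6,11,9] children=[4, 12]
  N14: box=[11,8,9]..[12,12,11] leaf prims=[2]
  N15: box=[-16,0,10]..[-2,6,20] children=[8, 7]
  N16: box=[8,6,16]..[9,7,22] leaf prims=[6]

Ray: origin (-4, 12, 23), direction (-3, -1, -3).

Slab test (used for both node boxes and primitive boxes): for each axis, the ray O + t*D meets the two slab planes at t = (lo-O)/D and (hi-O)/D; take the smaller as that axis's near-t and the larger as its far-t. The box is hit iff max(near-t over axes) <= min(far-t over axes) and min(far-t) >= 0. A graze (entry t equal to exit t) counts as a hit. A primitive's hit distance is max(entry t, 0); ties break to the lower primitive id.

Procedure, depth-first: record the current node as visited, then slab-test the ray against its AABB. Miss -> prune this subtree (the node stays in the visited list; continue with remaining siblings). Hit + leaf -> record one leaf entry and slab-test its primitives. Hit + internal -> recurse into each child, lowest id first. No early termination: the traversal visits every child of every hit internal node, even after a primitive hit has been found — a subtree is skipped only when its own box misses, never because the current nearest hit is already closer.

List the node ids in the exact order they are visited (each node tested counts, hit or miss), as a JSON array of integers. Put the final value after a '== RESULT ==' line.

Walk:
N0 x:[-23/3,4] y:[0,16] z:[1/3,40/3] -> hit [1/3,4], descend [1, 13]
  N1 x:[-23/3,4] y:[0,12] z:[1/3,14/3] -> hit [1/3,4], descend [9, 15]
    N9 x:[-23/3,-4] y:[0,6] z:[1/3,14/3] -> miss, prune
    N15 x:[-2/3,4] y:[6,12] z:[1,13/3] -> miss, prune
  N13 x:[-10/3,1] y:[1,16] z:[14/3,40/3] -> miss, prune

Visited [0, 1, 9, 15, 13]. Tests: 5 box, 0 leaf. Nearest: miss.

== RESULT ==
[0, 1, 9, 15, 13]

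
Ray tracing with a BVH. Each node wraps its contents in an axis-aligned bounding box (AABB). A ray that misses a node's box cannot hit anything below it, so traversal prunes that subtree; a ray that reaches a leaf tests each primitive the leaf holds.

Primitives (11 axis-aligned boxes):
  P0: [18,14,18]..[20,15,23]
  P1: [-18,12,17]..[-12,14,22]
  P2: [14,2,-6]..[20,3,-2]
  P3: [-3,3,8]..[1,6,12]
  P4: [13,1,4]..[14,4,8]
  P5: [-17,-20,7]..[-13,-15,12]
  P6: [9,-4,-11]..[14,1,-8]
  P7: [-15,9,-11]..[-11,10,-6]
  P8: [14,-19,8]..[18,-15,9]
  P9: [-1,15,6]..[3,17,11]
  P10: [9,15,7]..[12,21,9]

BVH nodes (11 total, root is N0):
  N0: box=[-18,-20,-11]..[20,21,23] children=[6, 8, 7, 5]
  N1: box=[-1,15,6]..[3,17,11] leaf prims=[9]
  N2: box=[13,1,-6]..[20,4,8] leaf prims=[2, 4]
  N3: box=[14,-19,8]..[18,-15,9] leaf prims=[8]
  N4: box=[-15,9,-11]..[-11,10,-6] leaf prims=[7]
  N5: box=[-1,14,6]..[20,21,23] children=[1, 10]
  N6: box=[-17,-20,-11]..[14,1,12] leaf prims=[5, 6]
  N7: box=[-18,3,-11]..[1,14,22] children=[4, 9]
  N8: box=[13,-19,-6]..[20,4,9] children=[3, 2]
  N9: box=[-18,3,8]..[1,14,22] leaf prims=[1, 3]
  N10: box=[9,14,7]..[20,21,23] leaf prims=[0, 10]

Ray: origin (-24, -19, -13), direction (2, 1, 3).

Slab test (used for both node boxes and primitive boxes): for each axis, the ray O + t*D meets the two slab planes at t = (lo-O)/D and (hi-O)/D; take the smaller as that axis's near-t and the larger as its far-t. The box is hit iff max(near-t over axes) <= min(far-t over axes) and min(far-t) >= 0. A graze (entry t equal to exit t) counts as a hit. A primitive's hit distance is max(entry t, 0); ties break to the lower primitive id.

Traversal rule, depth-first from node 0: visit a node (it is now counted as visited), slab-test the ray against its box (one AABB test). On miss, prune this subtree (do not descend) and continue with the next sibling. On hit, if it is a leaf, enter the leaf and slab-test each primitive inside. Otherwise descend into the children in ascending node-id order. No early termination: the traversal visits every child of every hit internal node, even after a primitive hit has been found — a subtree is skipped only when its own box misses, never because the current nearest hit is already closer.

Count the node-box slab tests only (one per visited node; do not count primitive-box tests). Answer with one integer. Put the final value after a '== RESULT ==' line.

Trace the traversal:
N0 x:[3,22] y:[-1,40] z:[2/3,12] -> hit [3,12], descend [5, 6, 7, 8]
  N5 x:[23/2,22] y:[33,40] z:[19/3,12] -> miss, prune
  N6 x:[7/2,19] y:[-1,20] z:[2/3,25/3] -> hit [7/2,25/3] leaf, test {P5(miss), P6(miss)}
  N7 x:[3,25/2] y:[22,33] z:[2/3,35/3] -> miss, prune
  N8 x:[37/2,22] y:[0,23] z:[7/3,22/3] -> miss, prune

order=[0, 5, 6, 7, 8]  |boxes|=5  |leaves|=1  hit=miss

== RESULT ==
5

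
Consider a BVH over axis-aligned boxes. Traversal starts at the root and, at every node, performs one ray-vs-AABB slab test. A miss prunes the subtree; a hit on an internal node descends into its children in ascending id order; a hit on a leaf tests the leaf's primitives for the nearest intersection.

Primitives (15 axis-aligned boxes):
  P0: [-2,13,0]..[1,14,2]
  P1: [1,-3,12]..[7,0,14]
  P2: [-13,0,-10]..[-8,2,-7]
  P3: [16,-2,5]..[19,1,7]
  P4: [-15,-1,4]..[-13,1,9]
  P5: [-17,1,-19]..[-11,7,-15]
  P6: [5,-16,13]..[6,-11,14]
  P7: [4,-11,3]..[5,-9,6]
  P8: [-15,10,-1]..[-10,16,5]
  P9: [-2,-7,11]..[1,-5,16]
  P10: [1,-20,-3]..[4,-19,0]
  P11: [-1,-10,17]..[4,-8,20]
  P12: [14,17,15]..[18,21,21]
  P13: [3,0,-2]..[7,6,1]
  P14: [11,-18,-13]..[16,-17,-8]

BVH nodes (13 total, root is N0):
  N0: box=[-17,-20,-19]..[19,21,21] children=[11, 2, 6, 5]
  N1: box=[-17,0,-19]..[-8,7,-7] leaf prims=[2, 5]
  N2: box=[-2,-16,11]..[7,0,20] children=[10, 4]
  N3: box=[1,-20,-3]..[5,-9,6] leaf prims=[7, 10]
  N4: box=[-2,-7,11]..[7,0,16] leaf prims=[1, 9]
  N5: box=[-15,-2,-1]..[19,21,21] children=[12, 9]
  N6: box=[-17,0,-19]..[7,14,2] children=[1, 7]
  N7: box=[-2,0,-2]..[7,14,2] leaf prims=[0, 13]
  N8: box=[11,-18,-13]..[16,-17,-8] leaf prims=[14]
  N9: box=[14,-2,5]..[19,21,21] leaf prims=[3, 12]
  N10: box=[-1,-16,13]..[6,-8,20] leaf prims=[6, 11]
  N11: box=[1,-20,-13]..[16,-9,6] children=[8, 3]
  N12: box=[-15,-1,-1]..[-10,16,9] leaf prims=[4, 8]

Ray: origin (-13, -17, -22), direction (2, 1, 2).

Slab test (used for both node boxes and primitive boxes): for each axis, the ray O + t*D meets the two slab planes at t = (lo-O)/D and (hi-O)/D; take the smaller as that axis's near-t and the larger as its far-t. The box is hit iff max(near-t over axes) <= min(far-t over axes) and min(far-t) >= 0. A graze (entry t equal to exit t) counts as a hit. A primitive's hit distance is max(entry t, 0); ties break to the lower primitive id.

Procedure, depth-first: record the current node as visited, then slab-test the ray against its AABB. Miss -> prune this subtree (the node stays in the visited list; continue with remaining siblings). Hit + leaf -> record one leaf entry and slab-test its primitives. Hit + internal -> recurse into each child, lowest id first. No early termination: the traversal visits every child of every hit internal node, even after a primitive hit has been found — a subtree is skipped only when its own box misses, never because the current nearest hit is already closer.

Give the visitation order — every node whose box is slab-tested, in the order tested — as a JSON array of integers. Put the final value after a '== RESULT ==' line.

Walk:
N0 x:[-2,16] y:[-3,38] z:[3/2,43/2] -> hit [3/2,16], descend [2, 5, 6, 11]
  N2 x:[11/2,10] y:[1,17] z:[33/2,21] -> miss, prune
  N5 x:[-1,16] y:[15,38] z:[21/2,43/2] -> hit [15,16], descend [9, 12]
    N9 x:[27/2,16] y:[15,38] z:[27/2,43/2] -> hit [15,16] leaf, test {P3(miss), P12(miss)}
    N12 x:[-1,3/2] y:[16,33] z:[21/2,31/2] -> miss, prune
  N6 x:[-2,10] y:[17,31] z:[3/2,12] -> miss, prune
  N11 x:[7,29/2] y:[-3,8] z:[9/2,14] -> hit [7,8], descend [3, 8]
    N3 x:[7,9] y:[-3,8] z:[19/2,14] -> miss, prune
    N8 x:[12,29/2] y:[-1,0] z:[9/2,7] -> miss, prune

order=[0, 2, 5, 9, 12, 6, 11, 3, 8]  |boxes|=9  |leaves|=1  hit=miss

== RESULT ==
[0, 2, 5, 9, 12, 6, 11, 3, 8]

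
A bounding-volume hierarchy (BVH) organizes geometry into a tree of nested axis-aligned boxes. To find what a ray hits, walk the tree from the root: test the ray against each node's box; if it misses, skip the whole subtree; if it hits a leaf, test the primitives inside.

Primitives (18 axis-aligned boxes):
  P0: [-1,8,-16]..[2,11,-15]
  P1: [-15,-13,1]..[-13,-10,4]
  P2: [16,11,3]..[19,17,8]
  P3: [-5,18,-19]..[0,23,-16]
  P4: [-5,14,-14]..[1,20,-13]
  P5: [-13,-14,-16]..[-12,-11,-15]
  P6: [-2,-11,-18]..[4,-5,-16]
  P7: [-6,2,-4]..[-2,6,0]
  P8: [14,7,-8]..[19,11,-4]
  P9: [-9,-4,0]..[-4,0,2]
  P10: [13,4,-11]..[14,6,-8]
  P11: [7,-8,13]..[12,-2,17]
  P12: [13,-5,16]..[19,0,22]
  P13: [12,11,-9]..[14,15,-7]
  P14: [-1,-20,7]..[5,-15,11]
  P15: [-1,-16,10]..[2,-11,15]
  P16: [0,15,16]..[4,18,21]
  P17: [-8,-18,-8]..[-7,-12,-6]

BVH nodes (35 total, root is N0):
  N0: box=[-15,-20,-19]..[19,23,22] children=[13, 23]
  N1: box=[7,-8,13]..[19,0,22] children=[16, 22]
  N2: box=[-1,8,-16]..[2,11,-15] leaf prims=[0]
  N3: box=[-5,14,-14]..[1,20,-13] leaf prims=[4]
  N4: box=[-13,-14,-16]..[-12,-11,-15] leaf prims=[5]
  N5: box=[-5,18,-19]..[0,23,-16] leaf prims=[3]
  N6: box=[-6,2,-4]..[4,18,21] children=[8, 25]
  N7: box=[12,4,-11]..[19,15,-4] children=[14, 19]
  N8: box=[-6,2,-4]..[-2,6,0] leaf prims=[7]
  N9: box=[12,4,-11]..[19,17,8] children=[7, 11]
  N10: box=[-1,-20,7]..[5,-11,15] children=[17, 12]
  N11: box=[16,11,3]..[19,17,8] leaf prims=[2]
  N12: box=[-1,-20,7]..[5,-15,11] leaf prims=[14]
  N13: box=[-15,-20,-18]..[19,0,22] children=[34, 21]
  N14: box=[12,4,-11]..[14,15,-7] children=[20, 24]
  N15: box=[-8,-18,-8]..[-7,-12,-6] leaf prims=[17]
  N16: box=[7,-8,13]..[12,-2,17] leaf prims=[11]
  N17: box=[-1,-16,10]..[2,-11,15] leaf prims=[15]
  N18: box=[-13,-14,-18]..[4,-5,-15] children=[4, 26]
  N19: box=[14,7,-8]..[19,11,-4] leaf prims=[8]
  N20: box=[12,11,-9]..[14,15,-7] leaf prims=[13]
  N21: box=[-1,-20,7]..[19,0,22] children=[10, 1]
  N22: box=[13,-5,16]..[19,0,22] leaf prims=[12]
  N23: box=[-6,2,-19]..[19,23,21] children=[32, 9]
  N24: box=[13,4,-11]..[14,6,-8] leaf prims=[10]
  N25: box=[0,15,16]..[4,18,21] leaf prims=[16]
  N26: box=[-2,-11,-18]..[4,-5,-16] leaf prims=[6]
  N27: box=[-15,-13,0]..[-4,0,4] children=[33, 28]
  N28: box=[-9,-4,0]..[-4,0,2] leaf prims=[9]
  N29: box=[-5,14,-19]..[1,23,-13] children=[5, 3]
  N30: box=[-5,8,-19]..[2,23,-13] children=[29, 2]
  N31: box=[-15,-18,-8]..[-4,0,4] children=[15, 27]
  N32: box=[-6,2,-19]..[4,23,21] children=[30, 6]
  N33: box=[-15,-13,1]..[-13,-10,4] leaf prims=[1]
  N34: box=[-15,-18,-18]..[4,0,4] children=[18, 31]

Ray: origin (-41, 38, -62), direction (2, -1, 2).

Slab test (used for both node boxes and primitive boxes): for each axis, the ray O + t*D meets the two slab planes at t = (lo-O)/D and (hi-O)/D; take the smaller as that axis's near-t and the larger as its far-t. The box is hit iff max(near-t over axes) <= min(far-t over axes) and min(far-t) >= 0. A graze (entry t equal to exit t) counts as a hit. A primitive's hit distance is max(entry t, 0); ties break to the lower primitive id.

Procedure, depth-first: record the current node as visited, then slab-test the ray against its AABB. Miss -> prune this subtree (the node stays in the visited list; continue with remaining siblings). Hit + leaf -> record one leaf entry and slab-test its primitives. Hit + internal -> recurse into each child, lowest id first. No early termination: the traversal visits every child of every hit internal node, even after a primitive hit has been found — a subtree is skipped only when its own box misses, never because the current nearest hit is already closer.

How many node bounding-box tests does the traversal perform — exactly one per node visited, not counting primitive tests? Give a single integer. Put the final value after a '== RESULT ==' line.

Walk:
N0 x:[13,30] y:[15,58] z:[43/2,42] -> hit [43/2,30], descend [13, 23]
  N13 x:[13,30] y:[38,58] z:[22,42] -> miss, prune
  N23 x:[35/2,30] y:[15,36] z:[43/2,83/2] -> hit [43/2,30], descend [9, 32]
    N9 x:[53/2,30] y:[21,34] z:[51/2,35] -> hit [53/2,30], descend [7, 11]
      N7 x:[53/2,30] y:[23,34] z:[51/2,29] -> hit [53/2,29], descend [14, 19]
        N14 x:[53/2,55/2] y:[23,34] z:[51/2,55/2] -> hit [53/2,55/2], descend [20, 24]
          N20 x:[53/2,55/2] y:[23,27] z:[53/2,55/2] -> hit [53/2,27] leaf, test {P13@t=53/2}
          N24 x:[27,55/2] y:[32,34] z:[51/2,27] -> miss, prune
        N19 x:[55/2,30] y:[27,31] z:[27,29] -> hit [55/2,29] leaf, test {P8@t=55/2}
      N11 x:[57/2,30] y:[21,27] z:[65/2,35] -> miss, prune
    N32 x:[35/2,45/2] y:[15,36] z:[43/2,83/2] -> hit [43/2,45/2], descend [6, 30]
      N6 x:[35/2,45/2] y:[20,36] z:[29,83/2] -> miss, prune
      N30 x:[18,43/2] y:[15,30] z:[43/2,49/2] -> hit [43/2,43/2], descend [2, 29]
        N2 x:[20,43/2] y:[27,30] z:[23,47/2] -> miss, prune
        N29 x:[18,21] y:[15,24] z:[43/2,49/2] -> miss, prune

order=[0, 13, 23, 9, 7, 14, 20, 24, 19, 11, 32, 6, 30, 2, 29]  |boxes|=15  |leaves|=2  hit=P13

== RESULT ==
15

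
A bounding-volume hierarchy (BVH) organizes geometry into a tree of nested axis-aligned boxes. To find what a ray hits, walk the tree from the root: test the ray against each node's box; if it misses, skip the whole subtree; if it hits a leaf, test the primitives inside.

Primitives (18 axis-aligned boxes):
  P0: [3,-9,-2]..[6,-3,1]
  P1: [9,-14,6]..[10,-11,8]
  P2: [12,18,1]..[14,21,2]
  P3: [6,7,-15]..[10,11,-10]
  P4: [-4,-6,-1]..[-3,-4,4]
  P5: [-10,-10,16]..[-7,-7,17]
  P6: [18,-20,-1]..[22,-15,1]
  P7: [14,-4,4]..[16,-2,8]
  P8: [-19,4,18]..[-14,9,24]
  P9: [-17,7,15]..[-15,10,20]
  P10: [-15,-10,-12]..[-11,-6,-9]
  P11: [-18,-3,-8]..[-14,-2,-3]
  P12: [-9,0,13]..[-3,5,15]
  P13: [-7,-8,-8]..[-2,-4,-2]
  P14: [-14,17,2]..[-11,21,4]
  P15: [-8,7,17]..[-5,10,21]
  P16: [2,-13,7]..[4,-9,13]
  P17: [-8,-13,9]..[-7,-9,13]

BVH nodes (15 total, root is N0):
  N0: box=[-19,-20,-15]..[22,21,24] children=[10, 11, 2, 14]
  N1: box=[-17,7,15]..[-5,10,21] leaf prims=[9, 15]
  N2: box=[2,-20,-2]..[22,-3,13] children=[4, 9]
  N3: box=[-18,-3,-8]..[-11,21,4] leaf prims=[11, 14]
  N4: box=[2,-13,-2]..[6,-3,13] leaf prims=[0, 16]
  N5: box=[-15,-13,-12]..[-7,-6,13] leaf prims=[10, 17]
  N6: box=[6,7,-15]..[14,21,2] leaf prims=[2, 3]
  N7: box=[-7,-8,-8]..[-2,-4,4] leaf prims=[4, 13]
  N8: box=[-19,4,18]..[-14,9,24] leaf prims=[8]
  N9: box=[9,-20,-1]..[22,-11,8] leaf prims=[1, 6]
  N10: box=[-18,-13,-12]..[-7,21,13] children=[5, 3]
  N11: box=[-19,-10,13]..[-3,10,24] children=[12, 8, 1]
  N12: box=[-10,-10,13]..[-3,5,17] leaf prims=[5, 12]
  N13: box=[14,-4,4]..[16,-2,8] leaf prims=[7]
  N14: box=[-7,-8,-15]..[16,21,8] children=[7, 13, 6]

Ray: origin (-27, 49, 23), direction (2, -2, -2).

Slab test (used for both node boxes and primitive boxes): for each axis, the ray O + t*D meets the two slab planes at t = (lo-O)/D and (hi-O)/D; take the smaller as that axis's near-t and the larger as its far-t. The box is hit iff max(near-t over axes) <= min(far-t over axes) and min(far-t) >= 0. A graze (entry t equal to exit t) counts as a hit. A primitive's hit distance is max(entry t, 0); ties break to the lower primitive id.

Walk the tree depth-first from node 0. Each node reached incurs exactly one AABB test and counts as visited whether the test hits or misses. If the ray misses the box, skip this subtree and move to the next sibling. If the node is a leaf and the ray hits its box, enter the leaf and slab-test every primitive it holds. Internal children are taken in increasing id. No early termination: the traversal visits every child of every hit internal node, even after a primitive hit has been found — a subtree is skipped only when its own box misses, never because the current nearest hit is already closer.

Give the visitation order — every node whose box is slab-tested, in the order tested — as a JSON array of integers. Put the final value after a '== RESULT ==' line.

Trace the traversal:
N0 x:[4,49/2] y:[14,69/2] z:[-1/2,19] -> hit [14,19], descend [2, 10, 11, 14]
  N2 x:[29/2,49/2] y:[26,69/2] z:[5,25/2] -> miss, prune
  N10 x:[9/2,10] y:[14,31] z:[5,35/2] -> miss, prune
  N11 x:[4,12] y:[39/2,59/2] z:[-1/2,5] -> miss, prune
  N14 x:[10,43/2] y:[14,57/2] z:[15/2,19] -> hit [14,19], descend [6, 7, 13]
    N6 x:[33/2,41/2] y:[14,21] z:[21/2,19] -> hit [33/2,19] leaf, test {P2(miss), P3(miss)}
    N7 x:[10,25/2] y:[53/2,57/2] z:[19/2,31/2] -> miss, prune
    N13 x:[41/2,43/2] y:[51/2,53/2] z:[15/2,19/2] -> miss, prune

8 AABB tests over nodes [0, 2, 10, 11, 14, 6, 7, 13]; 1 leaf entered; closest miss.

== RESULT ==
[0, 2, 10, 11, 14, 6, 7, 13]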